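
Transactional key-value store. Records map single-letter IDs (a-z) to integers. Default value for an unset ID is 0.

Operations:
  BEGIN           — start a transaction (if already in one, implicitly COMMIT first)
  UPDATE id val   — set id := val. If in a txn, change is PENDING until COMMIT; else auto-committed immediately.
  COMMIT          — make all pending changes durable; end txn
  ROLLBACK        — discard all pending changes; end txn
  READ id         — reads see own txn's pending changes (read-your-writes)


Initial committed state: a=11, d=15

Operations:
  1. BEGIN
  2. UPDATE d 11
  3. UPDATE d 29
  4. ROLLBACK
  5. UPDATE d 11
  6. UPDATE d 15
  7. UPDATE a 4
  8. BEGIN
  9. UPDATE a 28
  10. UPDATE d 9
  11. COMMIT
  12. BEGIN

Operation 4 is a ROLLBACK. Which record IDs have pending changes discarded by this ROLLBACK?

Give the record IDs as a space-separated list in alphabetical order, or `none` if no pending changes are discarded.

Answer: d

Derivation:
Initial committed: {a=11, d=15}
Op 1: BEGIN: in_txn=True, pending={}
Op 2: UPDATE d=11 (pending; pending now {d=11})
Op 3: UPDATE d=29 (pending; pending now {d=29})
Op 4: ROLLBACK: discarded pending ['d']; in_txn=False
Op 5: UPDATE d=11 (auto-commit; committed d=11)
Op 6: UPDATE d=15 (auto-commit; committed d=15)
Op 7: UPDATE a=4 (auto-commit; committed a=4)
Op 8: BEGIN: in_txn=True, pending={}
Op 9: UPDATE a=28 (pending; pending now {a=28})
Op 10: UPDATE d=9 (pending; pending now {a=28, d=9})
Op 11: COMMIT: merged ['a', 'd'] into committed; committed now {a=28, d=9}
Op 12: BEGIN: in_txn=True, pending={}
ROLLBACK at op 4 discards: ['d']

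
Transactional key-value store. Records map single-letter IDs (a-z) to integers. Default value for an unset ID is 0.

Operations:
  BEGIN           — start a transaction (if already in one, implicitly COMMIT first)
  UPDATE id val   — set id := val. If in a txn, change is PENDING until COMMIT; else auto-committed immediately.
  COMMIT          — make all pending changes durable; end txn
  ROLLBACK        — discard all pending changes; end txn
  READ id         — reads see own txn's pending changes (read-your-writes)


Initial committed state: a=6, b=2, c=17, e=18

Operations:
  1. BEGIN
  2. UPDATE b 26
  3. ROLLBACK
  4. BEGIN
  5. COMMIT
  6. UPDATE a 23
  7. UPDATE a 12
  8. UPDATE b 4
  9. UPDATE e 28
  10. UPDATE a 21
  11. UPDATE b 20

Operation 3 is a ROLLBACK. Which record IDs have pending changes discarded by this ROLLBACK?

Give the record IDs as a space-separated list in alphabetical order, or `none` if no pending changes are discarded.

Initial committed: {a=6, b=2, c=17, e=18}
Op 1: BEGIN: in_txn=True, pending={}
Op 2: UPDATE b=26 (pending; pending now {b=26})
Op 3: ROLLBACK: discarded pending ['b']; in_txn=False
Op 4: BEGIN: in_txn=True, pending={}
Op 5: COMMIT: merged [] into committed; committed now {a=6, b=2, c=17, e=18}
Op 6: UPDATE a=23 (auto-commit; committed a=23)
Op 7: UPDATE a=12 (auto-commit; committed a=12)
Op 8: UPDATE b=4 (auto-commit; committed b=4)
Op 9: UPDATE e=28 (auto-commit; committed e=28)
Op 10: UPDATE a=21 (auto-commit; committed a=21)
Op 11: UPDATE b=20 (auto-commit; committed b=20)
ROLLBACK at op 3 discards: ['b']

Answer: b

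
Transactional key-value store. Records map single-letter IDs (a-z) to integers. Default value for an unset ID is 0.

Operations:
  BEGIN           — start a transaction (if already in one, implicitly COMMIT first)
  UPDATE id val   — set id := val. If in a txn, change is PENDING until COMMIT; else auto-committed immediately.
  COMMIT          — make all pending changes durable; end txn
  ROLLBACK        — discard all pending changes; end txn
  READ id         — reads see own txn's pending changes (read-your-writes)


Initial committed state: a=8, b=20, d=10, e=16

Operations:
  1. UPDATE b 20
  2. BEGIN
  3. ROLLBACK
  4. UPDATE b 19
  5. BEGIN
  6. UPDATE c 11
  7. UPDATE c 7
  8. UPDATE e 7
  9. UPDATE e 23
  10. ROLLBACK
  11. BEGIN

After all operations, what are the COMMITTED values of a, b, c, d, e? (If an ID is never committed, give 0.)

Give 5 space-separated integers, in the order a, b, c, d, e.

Initial committed: {a=8, b=20, d=10, e=16}
Op 1: UPDATE b=20 (auto-commit; committed b=20)
Op 2: BEGIN: in_txn=True, pending={}
Op 3: ROLLBACK: discarded pending []; in_txn=False
Op 4: UPDATE b=19 (auto-commit; committed b=19)
Op 5: BEGIN: in_txn=True, pending={}
Op 6: UPDATE c=11 (pending; pending now {c=11})
Op 7: UPDATE c=7 (pending; pending now {c=7})
Op 8: UPDATE e=7 (pending; pending now {c=7, e=7})
Op 9: UPDATE e=23 (pending; pending now {c=7, e=23})
Op 10: ROLLBACK: discarded pending ['c', 'e']; in_txn=False
Op 11: BEGIN: in_txn=True, pending={}
Final committed: {a=8, b=19, d=10, e=16}

Answer: 8 19 0 10 16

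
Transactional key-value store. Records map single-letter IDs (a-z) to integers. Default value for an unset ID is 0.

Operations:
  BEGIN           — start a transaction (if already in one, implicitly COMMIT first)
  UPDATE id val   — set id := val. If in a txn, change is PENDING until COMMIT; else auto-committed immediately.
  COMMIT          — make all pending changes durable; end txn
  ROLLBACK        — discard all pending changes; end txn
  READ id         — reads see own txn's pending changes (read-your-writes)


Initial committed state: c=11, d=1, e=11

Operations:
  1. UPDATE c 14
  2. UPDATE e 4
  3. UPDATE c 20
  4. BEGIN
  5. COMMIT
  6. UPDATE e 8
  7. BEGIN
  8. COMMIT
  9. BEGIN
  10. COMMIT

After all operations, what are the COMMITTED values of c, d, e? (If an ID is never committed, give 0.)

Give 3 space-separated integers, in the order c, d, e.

Answer: 20 1 8

Derivation:
Initial committed: {c=11, d=1, e=11}
Op 1: UPDATE c=14 (auto-commit; committed c=14)
Op 2: UPDATE e=4 (auto-commit; committed e=4)
Op 3: UPDATE c=20 (auto-commit; committed c=20)
Op 4: BEGIN: in_txn=True, pending={}
Op 5: COMMIT: merged [] into committed; committed now {c=20, d=1, e=4}
Op 6: UPDATE e=8 (auto-commit; committed e=8)
Op 7: BEGIN: in_txn=True, pending={}
Op 8: COMMIT: merged [] into committed; committed now {c=20, d=1, e=8}
Op 9: BEGIN: in_txn=True, pending={}
Op 10: COMMIT: merged [] into committed; committed now {c=20, d=1, e=8}
Final committed: {c=20, d=1, e=8}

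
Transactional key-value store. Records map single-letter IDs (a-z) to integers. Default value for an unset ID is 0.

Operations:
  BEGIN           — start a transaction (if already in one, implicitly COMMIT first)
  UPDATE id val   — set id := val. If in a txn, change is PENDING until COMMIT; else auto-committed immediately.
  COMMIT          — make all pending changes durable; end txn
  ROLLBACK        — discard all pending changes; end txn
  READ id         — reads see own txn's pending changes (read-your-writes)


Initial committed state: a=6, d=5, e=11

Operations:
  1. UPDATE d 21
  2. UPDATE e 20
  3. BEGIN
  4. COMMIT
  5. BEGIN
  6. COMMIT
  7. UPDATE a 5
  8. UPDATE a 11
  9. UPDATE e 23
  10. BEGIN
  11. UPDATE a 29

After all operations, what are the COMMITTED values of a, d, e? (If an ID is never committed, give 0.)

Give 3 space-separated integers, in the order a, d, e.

Answer: 11 21 23

Derivation:
Initial committed: {a=6, d=5, e=11}
Op 1: UPDATE d=21 (auto-commit; committed d=21)
Op 2: UPDATE e=20 (auto-commit; committed e=20)
Op 3: BEGIN: in_txn=True, pending={}
Op 4: COMMIT: merged [] into committed; committed now {a=6, d=21, e=20}
Op 5: BEGIN: in_txn=True, pending={}
Op 6: COMMIT: merged [] into committed; committed now {a=6, d=21, e=20}
Op 7: UPDATE a=5 (auto-commit; committed a=5)
Op 8: UPDATE a=11 (auto-commit; committed a=11)
Op 9: UPDATE e=23 (auto-commit; committed e=23)
Op 10: BEGIN: in_txn=True, pending={}
Op 11: UPDATE a=29 (pending; pending now {a=29})
Final committed: {a=11, d=21, e=23}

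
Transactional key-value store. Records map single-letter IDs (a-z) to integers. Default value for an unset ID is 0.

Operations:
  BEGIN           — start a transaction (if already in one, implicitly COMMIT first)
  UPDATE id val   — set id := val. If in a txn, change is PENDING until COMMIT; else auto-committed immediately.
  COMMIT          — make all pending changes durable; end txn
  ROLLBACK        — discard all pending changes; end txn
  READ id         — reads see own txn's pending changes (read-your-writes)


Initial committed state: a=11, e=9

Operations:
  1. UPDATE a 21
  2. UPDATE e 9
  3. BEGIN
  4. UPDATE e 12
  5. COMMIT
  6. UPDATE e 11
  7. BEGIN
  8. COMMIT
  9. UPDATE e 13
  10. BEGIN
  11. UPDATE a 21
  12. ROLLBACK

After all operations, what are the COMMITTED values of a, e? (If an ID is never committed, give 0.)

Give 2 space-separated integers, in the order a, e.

Answer: 21 13

Derivation:
Initial committed: {a=11, e=9}
Op 1: UPDATE a=21 (auto-commit; committed a=21)
Op 2: UPDATE e=9 (auto-commit; committed e=9)
Op 3: BEGIN: in_txn=True, pending={}
Op 4: UPDATE e=12 (pending; pending now {e=12})
Op 5: COMMIT: merged ['e'] into committed; committed now {a=21, e=12}
Op 6: UPDATE e=11 (auto-commit; committed e=11)
Op 7: BEGIN: in_txn=True, pending={}
Op 8: COMMIT: merged [] into committed; committed now {a=21, e=11}
Op 9: UPDATE e=13 (auto-commit; committed e=13)
Op 10: BEGIN: in_txn=True, pending={}
Op 11: UPDATE a=21 (pending; pending now {a=21})
Op 12: ROLLBACK: discarded pending ['a']; in_txn=False
Final committed: {a=21, e=13}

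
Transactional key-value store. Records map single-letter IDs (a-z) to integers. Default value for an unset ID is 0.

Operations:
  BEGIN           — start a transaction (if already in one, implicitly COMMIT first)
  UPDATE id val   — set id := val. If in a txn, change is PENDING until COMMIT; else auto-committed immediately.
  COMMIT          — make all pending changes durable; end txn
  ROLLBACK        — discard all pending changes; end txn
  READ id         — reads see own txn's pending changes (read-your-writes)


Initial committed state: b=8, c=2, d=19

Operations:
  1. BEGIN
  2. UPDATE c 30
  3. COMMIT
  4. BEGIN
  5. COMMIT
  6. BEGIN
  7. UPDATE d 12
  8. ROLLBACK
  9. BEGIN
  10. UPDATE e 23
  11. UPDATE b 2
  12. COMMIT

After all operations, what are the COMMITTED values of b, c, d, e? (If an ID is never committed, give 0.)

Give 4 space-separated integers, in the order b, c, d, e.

Answer: 2 30 19 23

Derivation:
Initial committed: {b=8, c=2, d=19}
Op 1: BEGIN: in_txn=True, pending={}
Op 2: UPDATE c=30 (pending; pending now {c=30})
Op 3: COMMIT: merged ['c'] into committed; committed now {b=8, c=30, d=19}
Op 4: BEGIN: in_txn=True, pending={}
Op 5: COMMIT: merged [] into committed; committed now {b=8, c=30, d=19}
Op 6: BEGIN: in_txn=True, pending={}
Op 7: UPDATE d=12 (pending; pending now {d=12})
Op 8: ROLLBACK: discarded pending ['d']; in_txn=False
Op 9: BEGIN: in_txn=True, pending={}
Op 10: UPDATE e=23 (pending; pending now {e=23})
Op 11: UPDATE b=2 (pending; pending now {b=2, e=23})
Op 12: COMMIT: merged ['b', 'e'] into committed; committed now {b=2, c=30, d=19, e=23}
Final committed: {b=2, c=30, d=19, e=23}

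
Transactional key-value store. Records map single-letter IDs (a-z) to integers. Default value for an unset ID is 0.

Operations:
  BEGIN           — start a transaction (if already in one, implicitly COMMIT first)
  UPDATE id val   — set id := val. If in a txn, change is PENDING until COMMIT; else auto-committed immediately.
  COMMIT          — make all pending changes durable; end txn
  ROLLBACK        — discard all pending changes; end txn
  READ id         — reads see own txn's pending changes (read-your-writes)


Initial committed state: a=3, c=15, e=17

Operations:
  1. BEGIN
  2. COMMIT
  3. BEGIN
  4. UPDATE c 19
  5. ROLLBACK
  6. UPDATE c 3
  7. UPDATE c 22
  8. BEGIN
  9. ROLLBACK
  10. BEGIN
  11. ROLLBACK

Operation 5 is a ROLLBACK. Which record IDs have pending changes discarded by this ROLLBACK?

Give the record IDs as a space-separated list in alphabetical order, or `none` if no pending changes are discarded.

Answer: c

Derivation:
Initial committed: {a=3, c=15, e=17}
Op 1: BEGIN: in_txn=True, pending={}
Op 2: COMMIT: merged [] into committed; committed now {a=3, c=15, e=17}
Op 3: BEGIN: in_txn=True, pending={}
Op 4: UPDATE c=19 (pending; pending now {c=19})
Op 5: ROLLBACK: discarded pending ['c']; in_txn=False
Op 6: UPDATE c=3 (auto-commit; committed c=3)
Op 7: UPDATE c=22 (auto-commit; committed c=22)
Op 8: BEGIN: in_txn=True, pending={}
Op 9: ROLLBACK: discarded pending []; in_txn=False
Op 10: BEGIN: in_txn=True, pending={}
Op 11: ROLLBACK: discarded pending []; in_txn=False
ROLLBACK at op 5 discards: ['c']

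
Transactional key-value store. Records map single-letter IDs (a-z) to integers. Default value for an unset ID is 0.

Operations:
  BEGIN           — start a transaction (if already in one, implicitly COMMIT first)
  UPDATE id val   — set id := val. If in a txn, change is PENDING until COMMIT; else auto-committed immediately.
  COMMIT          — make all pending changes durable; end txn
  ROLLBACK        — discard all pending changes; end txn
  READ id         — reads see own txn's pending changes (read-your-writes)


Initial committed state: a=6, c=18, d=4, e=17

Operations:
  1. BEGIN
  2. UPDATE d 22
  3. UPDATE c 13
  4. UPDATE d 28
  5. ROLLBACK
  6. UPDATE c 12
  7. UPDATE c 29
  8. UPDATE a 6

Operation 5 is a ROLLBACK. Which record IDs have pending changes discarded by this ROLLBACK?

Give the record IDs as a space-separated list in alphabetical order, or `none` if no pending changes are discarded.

Answer: c d

Derivation:
Initial committed: {a=6, c=18, d=4, e=17}
Op 1: BEGIN: in_txn=True, pending={}
Op 2: UPDATE d=22 (pending; pending now {d=22})
Op 3: UPDATE c=13 (pending; pending now {c=13, d=22})
Op 4: UPDATE d=28 (pending; pending now {c=13, d=28})
Op 5: ROLLBACK: discarded pending ['c', 'd']; in_txn=False
Op 6: UPDATE c=12 (auto-commit; committed c=12)
Op 7: UPDATE c=29 (auto-commit; committed c=29)
Op 8: UPDATE a=6 (auto-commit; committed a=6)
ROLLBACK at op 5 discards: ['c', 'd']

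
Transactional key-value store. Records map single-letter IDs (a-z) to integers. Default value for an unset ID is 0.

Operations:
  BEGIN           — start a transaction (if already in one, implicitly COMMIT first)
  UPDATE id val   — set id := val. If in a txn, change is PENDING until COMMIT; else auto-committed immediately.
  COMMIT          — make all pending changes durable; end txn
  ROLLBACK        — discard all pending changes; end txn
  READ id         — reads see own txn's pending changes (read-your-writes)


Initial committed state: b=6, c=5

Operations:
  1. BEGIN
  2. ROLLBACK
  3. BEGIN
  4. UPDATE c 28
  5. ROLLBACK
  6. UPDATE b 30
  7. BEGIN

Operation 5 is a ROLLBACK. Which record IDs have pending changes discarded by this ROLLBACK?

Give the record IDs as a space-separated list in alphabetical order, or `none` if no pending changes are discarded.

Initial committed: {b=6, c=5}
Op 1: BEGIN: in_txn=True, pending={}
Op 2: ROLLBACK: discarded pending []; in_txn=False
Op 3: BEGIN: in_txn=True, pending={}
Op 4: UPDATE c=28 (pending; pending now {c=28})
Op 5: ROLLBACK: discarded pending ['c']; in_txn=False
Op 6: UPDATE b=30 (auto-commit; committed b=30)
Op 7: BEGIN: in_txn=True, pending={}
ROLLBACK at op 5 discards: ['c']

Answer: c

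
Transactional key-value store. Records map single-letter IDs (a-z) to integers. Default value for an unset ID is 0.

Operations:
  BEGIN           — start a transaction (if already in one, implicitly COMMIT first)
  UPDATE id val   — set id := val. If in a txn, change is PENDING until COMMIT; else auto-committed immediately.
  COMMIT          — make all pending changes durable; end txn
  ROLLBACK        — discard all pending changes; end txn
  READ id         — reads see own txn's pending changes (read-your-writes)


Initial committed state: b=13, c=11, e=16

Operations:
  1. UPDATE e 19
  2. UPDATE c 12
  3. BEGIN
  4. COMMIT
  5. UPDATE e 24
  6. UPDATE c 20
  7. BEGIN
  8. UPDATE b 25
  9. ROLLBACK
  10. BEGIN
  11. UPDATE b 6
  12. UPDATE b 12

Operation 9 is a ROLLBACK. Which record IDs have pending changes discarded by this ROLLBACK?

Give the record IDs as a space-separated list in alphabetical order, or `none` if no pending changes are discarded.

Answer: b

Derivation:
Initial committed: {b=13, c=11, e=16}
Op 1: UPDATE e=19 (auto-commit; committed e=19)
Op 2: UPDATE c=12 (auto-commit; committed c=12)
Op 3: BEGIN: in_txn=True, pending={}
Op 4: COMMIT: merged [] into committed; committed now {b=13, c=12, e=19}
Op 5: UPDATE e=24 (auto-commit; committed e=24)
Op 6: UPDATE c=20 (auto-commit; committed c=20)
Op 7: BEGIN: in_txn=True, pending={}
Op 8: UPDATE b=25 (pending; pending now {b=25})
Op 9: ROLLBACK: discarded pending ['b']; in_txn=False
Op 10: BEGIN: in_txn=True, pending={}
Op 11: UPDATE b=6 (pending; pending now {b=6})
Op 12: UPDATE b=12 (pending; pending now {b=12})
ROLLBACK at op 9 discards: ['b']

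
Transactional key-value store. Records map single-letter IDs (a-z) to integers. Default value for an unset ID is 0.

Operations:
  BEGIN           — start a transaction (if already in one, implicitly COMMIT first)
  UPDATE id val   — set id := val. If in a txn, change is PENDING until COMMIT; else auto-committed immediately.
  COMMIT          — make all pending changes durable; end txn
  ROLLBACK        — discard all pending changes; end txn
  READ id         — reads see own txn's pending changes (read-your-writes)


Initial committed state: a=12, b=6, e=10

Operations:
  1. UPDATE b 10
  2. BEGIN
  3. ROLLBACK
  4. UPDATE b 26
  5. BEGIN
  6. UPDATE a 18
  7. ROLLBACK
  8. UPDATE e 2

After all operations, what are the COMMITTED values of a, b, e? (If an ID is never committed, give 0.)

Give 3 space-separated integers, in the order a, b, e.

Initial committed: {a=12, b=6, e=10}
Op 1: UPDATE b=10 (auto-commit; committed b=10)
Op 2: BEGIN: in_txn=True, pending={}
Op 3: ROLLBACK: discarded pending []; in_txn=False
Op 4: UPDATE b=26 (auto-commit; committed b=26)
Op 5: BEGIN: in_txn=True, pending={}
Op 6: UPDATE a=18 (pending; pending now {a=18})
Op 7: ROLLBACK: discarded pending ['a']; in_txn=False
Op 8: UPDATE e=2 (auto-commit; committed e=2)
Final committed: {a=12, b=26, e=2}

Answer: 12 26 2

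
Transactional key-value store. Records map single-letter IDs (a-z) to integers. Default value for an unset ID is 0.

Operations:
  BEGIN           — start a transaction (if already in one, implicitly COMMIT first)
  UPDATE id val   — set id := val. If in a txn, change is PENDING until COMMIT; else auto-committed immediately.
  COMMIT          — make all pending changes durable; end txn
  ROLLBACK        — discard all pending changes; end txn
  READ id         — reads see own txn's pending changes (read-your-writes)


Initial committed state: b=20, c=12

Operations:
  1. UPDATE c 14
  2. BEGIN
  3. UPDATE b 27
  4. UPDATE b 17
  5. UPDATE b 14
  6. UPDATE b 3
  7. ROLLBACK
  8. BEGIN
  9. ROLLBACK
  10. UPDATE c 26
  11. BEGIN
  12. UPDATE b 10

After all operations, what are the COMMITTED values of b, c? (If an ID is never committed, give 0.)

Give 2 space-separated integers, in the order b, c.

Initial committed: {b=20, c=12}
Op 1: UPDATE c=14 (auto-commit; committed c=14)
Op 2: BEGIN: in_txn=True, pending={}
Op 3: UPDATE b=27 (pending; pending now {b=27})
Op 4: UPDATE b=17 (pending; pending now {b=17})
Op 5: UPDATE b=14 (pending; pending now {b=14})
Op 6: UPDATE b=3 (pending; pending now {b=3})
Op 7: ROLLBACK: discarded pending ['b']; in_txn=False
Op 8: BEGIN: in_txn=True, pending={}
Op 9: ROLLBACK: discarded pending []; in_txn=False
Op 10: UPDATE c=26 (auto-commit; committed c=26)
Op 11: BEGIN: in_txn=True, pending={}
Op 12: UPDATE b=10 (pending; pending now {b=10})
Final committed: {b=20, c=26}

Answer: 20 26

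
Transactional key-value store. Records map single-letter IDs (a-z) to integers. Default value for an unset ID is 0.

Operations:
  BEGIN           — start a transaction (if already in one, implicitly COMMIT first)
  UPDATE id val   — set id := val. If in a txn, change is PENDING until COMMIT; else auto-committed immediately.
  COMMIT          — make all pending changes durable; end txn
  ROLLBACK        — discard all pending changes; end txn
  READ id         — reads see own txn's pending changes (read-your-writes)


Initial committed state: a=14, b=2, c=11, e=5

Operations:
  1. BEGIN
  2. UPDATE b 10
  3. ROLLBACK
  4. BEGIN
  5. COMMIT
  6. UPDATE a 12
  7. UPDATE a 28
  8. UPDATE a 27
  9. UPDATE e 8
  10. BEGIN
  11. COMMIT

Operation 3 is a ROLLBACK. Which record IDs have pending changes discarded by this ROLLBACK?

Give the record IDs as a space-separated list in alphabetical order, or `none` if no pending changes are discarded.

Initial committed: {a=14, b=2, c=11, e=5}
Op 1: BEGIN: in_txn=True, pending={}
Op 2: UPDATE b=10 (pending; pending now {b=10})
Op 3: ROLLBACK: discarded pending ['b']; in_txn=False
Op 4: BEGIN: in_txn=True, pending={}
Op 5: COMMIT: merged [] into committed; committed now {a=14, b=2, c=11, e=5}
Op 6: UPDATE a=12 (auto-commit; committed a=12)
Op 7: UPDATE a=28 (auto-commit; committed a=28)
Op 8: UPDATE a=27 (auto-commit; committed a=27)
Op 9: UPDATE e=8 (auto-commit; committed e=8)
Op 10: BEGIN: in_txn=True, pending={}
Op 11: COMMIT: merged [] into committed; committed now {a=27, b=2, c=11, e=8}
ROLLBACK at op 3 discards: ['b']

Answer: b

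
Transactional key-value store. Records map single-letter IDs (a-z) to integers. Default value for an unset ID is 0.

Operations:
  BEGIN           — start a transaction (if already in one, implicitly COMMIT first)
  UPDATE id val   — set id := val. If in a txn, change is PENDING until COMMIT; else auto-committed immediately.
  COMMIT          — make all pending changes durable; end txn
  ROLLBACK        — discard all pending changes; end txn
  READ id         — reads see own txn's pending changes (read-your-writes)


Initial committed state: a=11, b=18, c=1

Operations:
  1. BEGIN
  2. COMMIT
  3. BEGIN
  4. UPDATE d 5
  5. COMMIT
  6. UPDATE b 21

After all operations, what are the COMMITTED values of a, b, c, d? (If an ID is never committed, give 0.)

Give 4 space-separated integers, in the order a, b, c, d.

Initial committed: {a=11, b=18, c=1}
Op 1: BEGIN: in_txn=True, pending={}
Op 2: COMMIT: merged [] into committed; committed now {a=11, b=18, c=1}
Op 3: BEGIN: in_txn=True, pending={}
Op 4: UPDATE d=5 (pending; pending now {d=5})
Op 5: COMMIT: merged ['d'] into committed; committed now {a=11, b=18, c=1, d=5}
Op 6: UPDATE b=21 (auto-commit; committed b=21)
Final committed: {a=11, b=21, c=1, d=5}

Answer: 11 21 1 5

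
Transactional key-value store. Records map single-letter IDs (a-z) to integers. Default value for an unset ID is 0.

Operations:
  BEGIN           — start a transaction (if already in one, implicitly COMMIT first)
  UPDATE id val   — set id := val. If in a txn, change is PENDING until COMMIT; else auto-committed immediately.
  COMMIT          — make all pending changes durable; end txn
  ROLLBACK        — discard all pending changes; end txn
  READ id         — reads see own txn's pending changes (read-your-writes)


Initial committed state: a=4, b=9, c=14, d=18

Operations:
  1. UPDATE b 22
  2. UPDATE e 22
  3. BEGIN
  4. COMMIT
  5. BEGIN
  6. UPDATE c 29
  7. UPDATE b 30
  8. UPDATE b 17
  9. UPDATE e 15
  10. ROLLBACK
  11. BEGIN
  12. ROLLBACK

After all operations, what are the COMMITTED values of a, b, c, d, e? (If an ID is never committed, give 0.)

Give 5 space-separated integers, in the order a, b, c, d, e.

Answer: 4 22 14 18 22

Derivation:
Initial committed: {a=4, b=9, c=14, d=18}
Op 1: UPDATE b=22 (auto-commit; committed b=22)
Op 2: UPDATE e=22 (auto-commit; committed e=22)
Op 3: BEGIN: in_txn=True, pending={}
Op 4: COMMIT: merged [] into committed; committed now {a=4, b=22, c=14, d=18, e=22}
Op 5: BEGIN: in_txn=True, pending={}
Op 6: UPDATE c=29 (pending; pending now {c=29})
Op 7: UPDATE b=30 (pending; pending now {b=30, c=29})
Op 8: UPDATE b=17 (pending; pending now {b=17, c=29})
Op 9: UPDATE e=15 (pending; pending now {b=17, c=29, e=15})
Op 10: ROLLBACK: discarded pending ['b', 'c', 'e']; in_txn=False
Op 11: BEGIN: in_txn=True, pending={}
Op 12: ROLLBACK: discarded pending []; in_txn=False
Final committed: {a=4, b=22, c=14, d=18, e=22}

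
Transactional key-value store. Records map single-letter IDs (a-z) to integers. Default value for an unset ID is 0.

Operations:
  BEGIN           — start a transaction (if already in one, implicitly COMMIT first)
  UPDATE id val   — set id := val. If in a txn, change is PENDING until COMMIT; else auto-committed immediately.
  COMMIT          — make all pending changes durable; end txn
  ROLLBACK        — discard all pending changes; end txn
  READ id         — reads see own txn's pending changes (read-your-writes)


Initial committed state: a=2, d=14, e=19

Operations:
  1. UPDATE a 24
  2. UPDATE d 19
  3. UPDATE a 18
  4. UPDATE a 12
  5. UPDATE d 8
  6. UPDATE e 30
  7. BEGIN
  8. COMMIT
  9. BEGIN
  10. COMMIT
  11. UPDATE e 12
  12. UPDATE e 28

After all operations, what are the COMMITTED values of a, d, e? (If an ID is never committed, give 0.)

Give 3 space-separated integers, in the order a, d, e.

Answer: 12 8 28

Derivation:
Initial committed: {a=2, d=14, e=19}
Op 1: UPDATE a=24 (auto-commit; committed a=24)
Op 2: UPDATE d=19 (auto-commit; committed d=19)
Op 3: UPDATE a=18 (auto-commit; committed a=18)
Op 4: UPDATE a=12 (auto-commit; committed a=12)
Op 5: UPDATE d=8 (auto-commit; committed d=8)
Op 6: UPDATE e=30 (auto-commit; committed e=30)
Op 7: BEGIN: in_txn=True, pending={}
Op 8: COMMIT: merged [] into committed; committed now {a=12, d=8, e=30}
Op 9: BEGIN: in_txn=True, pending={}
Op 10: COMMIT: merged [] into committed; committed now {a=12, d=8, e=30}
Op 11: UPDATE e=12 (auto-commit; committed e=12)
Op 12: UPDATE e=28 (auto-commit; committed e=28)
Final committed: {a=12, d=8, e=28}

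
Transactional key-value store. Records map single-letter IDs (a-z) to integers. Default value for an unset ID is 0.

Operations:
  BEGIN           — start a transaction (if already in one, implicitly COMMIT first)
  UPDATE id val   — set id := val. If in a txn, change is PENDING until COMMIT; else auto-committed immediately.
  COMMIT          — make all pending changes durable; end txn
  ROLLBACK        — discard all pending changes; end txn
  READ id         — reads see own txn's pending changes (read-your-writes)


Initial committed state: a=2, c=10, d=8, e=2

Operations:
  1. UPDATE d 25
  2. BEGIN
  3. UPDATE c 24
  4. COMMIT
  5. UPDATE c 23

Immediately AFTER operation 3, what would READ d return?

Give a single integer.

Answer: 25

Derivation:
Initial committed: {a=2, c=10, d=8, e=2}
Op 1: UPDATE d=25 (auto-commit; committed d=25)
Op 2: BEGIN: in_txn=True, pending={}
Op 3: UPDATE c=24 (pending; pending now {c=24})
After op 3: visible(d) = 25 (pending={c=24}, committed={a=2, c=10, d=25, e=2})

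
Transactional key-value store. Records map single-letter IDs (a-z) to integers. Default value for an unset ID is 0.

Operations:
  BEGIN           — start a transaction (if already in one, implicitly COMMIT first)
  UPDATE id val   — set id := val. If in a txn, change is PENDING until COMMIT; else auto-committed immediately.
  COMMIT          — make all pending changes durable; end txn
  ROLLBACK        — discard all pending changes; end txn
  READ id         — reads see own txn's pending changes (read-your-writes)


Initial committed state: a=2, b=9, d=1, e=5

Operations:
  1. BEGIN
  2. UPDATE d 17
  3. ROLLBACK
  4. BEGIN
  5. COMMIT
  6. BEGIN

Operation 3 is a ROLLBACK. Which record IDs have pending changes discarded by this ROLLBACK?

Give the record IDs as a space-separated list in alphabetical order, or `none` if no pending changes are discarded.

Initial committed: {a=2, b=9, d=1, e=5}
Op 1: BEGIN: in_txn=True, pending={}
Op 2: UPDATE d=17 (pending; pending now {d=17})
Op 3: ROLLBACK: discarded pending ['d']; in_txn=False
Op 4: BEGIN: in_txn=True, pending={}
Op 5: COMMIT: merged [] into committed; committed now {a=2, b=9, d=1, e=5}
Op 6: BEGIN: in_txn=True, pending={}
ROLLBACK at op 3 discards: ['d']

Answer: d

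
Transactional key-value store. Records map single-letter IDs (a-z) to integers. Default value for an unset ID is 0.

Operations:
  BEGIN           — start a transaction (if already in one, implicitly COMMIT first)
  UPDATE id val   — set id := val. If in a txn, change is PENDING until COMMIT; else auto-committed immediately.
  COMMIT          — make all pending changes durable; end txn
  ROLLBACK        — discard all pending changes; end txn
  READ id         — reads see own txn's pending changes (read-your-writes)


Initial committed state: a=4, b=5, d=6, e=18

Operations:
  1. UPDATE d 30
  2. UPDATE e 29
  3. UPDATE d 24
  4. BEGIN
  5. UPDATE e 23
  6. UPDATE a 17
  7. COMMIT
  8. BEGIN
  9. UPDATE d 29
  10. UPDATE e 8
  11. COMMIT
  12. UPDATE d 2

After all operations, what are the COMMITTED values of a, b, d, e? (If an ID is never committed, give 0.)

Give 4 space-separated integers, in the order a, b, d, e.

Initial committed: {a=4, b=5, d=6, e=18}
Op 1: UPDATE d=30 (auto-commit; committed d=30)
Op 2: UPDATE e=29 (auto-commit; committed e=29)
Op 3: UPDATE d=24 (auto-commit; committed d=24)
Op 4: BEGIN: in_txn=True, pending={}
Op 5: UPDATE e=23 (pending; pending now {e=23})
Op 6: UPDATE a=17 (pending; pending now {a=17, e=23})
Op 7: COMMIT: merged ['a', 'e'] into committed; committed now {a=17, b=5, d=24, e=23}
Op 8: BEGIN: in_txn=True, pending={}
Op 9: UPDATE d=29 (pending; pending now {d=29})
Op 10: UPDATE e=8 (pending; pending now {d=29, e=8})
Op 11: COMMIT: merged ['d', 'e'] into committed; committed now {a=17, b=5, d=29, e=8}
Op 12: UPDATE d=2 (auto-commit; committed d=2)
Final committed: {a=17, b=5, d=2, e=8}

Answer: 17 5 2 8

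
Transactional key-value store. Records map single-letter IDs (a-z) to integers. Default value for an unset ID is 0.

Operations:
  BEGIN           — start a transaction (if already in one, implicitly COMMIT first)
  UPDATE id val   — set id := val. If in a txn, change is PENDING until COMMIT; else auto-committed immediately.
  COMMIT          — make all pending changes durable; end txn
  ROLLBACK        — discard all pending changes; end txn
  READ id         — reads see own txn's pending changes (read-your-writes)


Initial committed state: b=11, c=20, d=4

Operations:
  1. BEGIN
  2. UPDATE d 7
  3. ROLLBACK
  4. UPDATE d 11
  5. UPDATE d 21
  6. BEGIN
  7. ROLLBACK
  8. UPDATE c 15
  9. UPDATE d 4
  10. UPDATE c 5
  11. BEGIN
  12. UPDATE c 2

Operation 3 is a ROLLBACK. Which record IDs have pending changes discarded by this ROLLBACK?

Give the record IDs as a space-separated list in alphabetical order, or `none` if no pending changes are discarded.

Answer: d

Derivation:
Initial committed: {b=11, c=20, d=4}
Op 1: BEGIN: in_txn=True, pending={}
Op 2: UPDATE d=7 (pending; pending now {d=7})
Op 3: ROLLBACK: discarded pending ['d']; in_txn=False
Op 4: UPDATE d=11 (auto-commit; committed d=11)
Op 5: UPDATE d=21 (auto-commit; committed d=21)
Op 6: BEGIN: in_txn=True, pending={}
Op 7: ROLLBACK: discarded pending []; in_txn=False
Op 8: UPDATE c=15 (auto-commit; committed c=15)
Op 9: UPDATE d=4 (auto-commit; committed d=4)
Op 10: UPDATE c=5 (auto-commit; committed c=5)
Op 11: BEGIN: in_txn=True, pending={}
Op 12: UPDATE c=2 (pending; pending now {c=2})
ROLLBACK at op 3 discards: ['d']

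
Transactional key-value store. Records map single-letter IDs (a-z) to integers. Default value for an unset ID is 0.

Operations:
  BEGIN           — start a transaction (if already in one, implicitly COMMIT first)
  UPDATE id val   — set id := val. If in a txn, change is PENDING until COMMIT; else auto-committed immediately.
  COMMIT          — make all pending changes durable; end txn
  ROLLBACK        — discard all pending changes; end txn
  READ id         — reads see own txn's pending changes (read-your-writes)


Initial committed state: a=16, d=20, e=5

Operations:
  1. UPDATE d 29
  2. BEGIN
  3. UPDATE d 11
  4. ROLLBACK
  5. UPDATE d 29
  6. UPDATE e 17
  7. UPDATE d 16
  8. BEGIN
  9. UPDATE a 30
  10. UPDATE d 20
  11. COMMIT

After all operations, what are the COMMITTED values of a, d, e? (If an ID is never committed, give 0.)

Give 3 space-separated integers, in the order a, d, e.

Initial committed: {a=16, d=20, e=5}
Op 1: UPDATE d=29 (auto-commit; committed d=29)
Op 2: BEGIN: in_txn=True, pending={}
Op 3: UPDATE d=11 (pending; pending now {d=11})
Op 4: ROLLBACK: discarded pending ['d']; in_txn=False
Op 5: UPDATE d=29 (auto-commit; committed d=29)
Op 6: UPDATE e=17 (auto-commit; committed e=17)
Op 7: UPDATE d=16 (auto-commit; committed d=16)
Op 8: BEGIN: in_txn=True, pending={}
Op 9: UPDATE a=30 (pending; pending now {a=30})
Op 10: UPDATE d=20 (pending; pending now {a=30, d=20})
Op 11: COMMIT: merged ['a', 'd'] into committed; committed now {a=30, d=20, e=17}
Final committed: {a=30, d=20, e=17}

Answer: 30 20 17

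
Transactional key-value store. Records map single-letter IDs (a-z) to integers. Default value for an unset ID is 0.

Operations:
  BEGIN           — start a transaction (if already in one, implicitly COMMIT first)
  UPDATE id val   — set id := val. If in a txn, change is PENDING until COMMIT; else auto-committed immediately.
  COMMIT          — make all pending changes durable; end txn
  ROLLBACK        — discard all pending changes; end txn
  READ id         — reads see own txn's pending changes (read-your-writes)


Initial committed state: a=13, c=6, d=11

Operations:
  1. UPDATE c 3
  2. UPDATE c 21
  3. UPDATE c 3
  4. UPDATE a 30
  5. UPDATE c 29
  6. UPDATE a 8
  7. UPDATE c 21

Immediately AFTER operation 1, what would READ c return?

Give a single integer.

Initial committed: {a=13, c=6, d=11}
Op 1: UPDATE c=3 (auto-commit; committed c=3)
After op 1: visible(c) = 3 (pending={}, committed={a=13, c=3, d=11})

Answer: 3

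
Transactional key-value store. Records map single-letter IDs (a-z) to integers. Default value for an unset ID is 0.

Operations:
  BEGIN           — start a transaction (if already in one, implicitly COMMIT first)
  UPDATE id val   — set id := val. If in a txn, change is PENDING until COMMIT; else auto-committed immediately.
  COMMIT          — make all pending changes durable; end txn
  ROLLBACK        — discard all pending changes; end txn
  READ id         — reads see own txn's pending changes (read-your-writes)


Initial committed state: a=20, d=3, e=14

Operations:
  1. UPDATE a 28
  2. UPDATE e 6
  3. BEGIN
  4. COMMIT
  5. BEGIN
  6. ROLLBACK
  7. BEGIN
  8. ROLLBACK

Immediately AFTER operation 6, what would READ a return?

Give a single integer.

Answer: 28

Derivation:
Initial committed: {a=20, d=3, e=14}
Op 1: UPDATE a=28 (auto-commit; committed a=28)
Op 2: UPDATE e=6 (auto-commit; committed e=6)
Op 3: BEGIN: in_txn=True, pending={}
Op 4: COMMIT: merged [] into committed; committed now {a=28, d=3, e=6}
Op 5: BEGIN: in_txn=True, pending={}
Op 6: ROLLBACK: discarded pending []; in_txn=False
After op 6: visible(a) = 28 (pending={}, committed={a=28, d=3, e=6})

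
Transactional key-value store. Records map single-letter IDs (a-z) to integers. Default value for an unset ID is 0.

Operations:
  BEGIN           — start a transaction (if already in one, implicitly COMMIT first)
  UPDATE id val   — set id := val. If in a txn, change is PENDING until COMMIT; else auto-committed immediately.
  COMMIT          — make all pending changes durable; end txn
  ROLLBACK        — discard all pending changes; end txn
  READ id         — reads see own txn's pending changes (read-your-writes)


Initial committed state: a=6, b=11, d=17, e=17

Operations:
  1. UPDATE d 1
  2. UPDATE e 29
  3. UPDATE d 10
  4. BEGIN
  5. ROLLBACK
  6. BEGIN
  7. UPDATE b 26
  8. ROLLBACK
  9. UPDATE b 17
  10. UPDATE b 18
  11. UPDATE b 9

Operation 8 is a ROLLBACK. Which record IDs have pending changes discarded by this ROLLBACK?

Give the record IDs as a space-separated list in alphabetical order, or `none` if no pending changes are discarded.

Initial committed: {a=6, b=11, d=17, e=17}
Op 1: UPDATE d=1 (auto-commit; committed d=1)
Op 2: UPDATE e=29 (auto-commit; committed e=29)
Op 3: UPDATE d=10 (auto-commit; committed d=10)
Op 4: BEGIN: in_txn=True, pending={}
Op 5: ROLLBACK: discarded pending []; in_txn=False
Op 6: BEGIN: in_txn=True, pending={}
Op 7: UPDATE b=26 (pending; pending now {b=26})
Op 8: ROLLBACK: discarded pending ['b']; in_txn=False
Op 9: UPDATE b=17 (auto-commit; committed b=17)
Op 10: UPDATE b=18 (auto-commit; committed b=18)
Op 11: UPDATE b=9 (auto-commit; committed b=9)
ROLLBACK at op 8 discards: ['b']

Answer: b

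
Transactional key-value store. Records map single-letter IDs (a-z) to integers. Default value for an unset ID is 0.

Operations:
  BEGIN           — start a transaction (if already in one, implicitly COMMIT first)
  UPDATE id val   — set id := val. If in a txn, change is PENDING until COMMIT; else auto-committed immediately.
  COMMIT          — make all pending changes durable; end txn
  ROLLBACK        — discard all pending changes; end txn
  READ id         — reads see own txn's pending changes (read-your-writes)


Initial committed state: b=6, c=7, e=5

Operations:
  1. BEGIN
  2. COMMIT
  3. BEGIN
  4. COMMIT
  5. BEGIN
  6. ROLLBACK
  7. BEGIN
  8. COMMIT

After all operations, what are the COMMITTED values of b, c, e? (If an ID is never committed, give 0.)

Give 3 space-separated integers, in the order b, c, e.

Answer: 6 7 5

Derivation:
Initial committed: {b=6, c=7, e=5}
Op 1: BEGIN: in_txn=True, pending={}
Op 2: COMMIT: merged [] into committed; committed now {b=6, c=7, e=5}
Op 3: BEGIN: in_txn=True, pending={}
Op 4: COMMIT: merged [] into committed; committed now {b=6, c=7, e=5}
Op 5: BEGIN: in_txn=True, pending={}
Op 6: ROLLBACK: discarded pending []; in_txn=False
Op 7: BEGIN: in_txn=True, pending={}
Op 8: COMMIT: merged [] into committed; committed now {b=6, c=7, e=5}
Final committed: {b=6, c=7, e=5}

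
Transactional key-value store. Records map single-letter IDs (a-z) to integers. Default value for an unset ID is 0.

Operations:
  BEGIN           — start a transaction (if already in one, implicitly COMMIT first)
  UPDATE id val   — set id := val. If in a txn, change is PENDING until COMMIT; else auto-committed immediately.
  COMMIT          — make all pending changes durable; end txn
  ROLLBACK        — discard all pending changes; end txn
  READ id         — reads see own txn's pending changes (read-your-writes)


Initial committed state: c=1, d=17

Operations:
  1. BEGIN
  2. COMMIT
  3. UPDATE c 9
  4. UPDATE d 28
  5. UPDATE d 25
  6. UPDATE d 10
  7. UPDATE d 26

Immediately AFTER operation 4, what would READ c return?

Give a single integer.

Answer: 9

Derivation:
Initial committed: {c=1, d=17}
Op 1: BEGIN: in_txn=True, pending={}
Op 2: COMMIT: merged [] into committed; committed now {c=1, d=17}
Op 3: UPDATE c=9 (auto-commit; committed c=9)
Op 4: UPDATE d=28 (auto-commit; committed d=28)
After op 4: visible(c) = 9 (pending={}, committed={c=9, d=28})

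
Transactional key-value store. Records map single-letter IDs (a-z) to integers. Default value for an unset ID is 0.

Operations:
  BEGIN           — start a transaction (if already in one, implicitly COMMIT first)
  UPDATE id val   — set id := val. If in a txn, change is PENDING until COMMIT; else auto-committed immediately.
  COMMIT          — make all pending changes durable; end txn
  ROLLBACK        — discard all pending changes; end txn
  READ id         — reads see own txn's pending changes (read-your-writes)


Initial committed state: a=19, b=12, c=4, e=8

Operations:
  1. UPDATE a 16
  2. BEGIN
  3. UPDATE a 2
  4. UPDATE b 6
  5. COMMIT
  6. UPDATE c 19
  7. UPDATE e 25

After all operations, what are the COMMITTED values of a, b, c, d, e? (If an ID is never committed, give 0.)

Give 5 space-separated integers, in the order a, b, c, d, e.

Answer: 2 6 19 0 25

Derivation:
Initial committed: {a=19, b=12, c=4, e=8}
Op 1: UPDATE a=16 (auto-commit; committed a=16)
Op 2: BEGIN: in_txn=True, pending={}
Op 3: UPDATE a=2 (pending; pending now {a=2})
Op 4: UPDATE b=6 (pending; pending now {a=2, b=6})
Op 5: COMMIT: merged ['a', 'b'] into committed; committed now {a=2, b=6, c=4, e=8}
Op 6: UPDATE c=19 (auto-commit; committed c=19)
Op 7: UPDATE e=25 (auto-commit; committed e=25)
Final committed: {a=2, b=6, c=19, e=25}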